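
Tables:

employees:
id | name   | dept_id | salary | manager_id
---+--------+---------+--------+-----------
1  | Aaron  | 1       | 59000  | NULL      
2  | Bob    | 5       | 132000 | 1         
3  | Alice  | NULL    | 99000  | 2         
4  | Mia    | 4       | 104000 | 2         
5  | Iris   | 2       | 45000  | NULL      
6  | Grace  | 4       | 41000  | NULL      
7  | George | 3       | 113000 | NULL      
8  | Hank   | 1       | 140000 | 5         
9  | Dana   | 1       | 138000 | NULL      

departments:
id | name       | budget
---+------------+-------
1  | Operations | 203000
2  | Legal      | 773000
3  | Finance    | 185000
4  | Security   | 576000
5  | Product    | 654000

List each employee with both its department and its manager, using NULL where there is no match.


Two LEFT JOINs from the same base table employees: one to departments via dept_id, one to employees itself via manager_id. Both are LEFT so every employee is preserved.
Match against departments:
  - employee 1 (Aaron): dept_id=1 -> matches Operations
  - employee 2 (Bob): dept_id=5 -> matches Product
  - employee 3 (Alice): dept_id=NULL, no match -> kept with NULL
  - employee 4 (Mia): dept_id=4 -> matches Security
  - employee 5 (Iris): dept_id=2 -> matches Legal
  - employee 6 (Grace): dept_id=4 -> matches Security
  - employee 7 (George): dept_id=3 -> matches Finance
  - employee 8 (Hank): dept_id=1 -> matches Operations
  - employee 9 (Dana): dept_id=1 -> matches Operations
Match against employees (self):
  - employee 1 (Aaron): manager_id=NULL -> NULL
  - employee 2 (Bob): manager_id=1 -> Aaron
  - employee 3 (Alice): manager_id=2 -> Bob
  - employee 4 (Mia): manager_id=2 -> Bob
  - employee 5 (Iris): manager_id=NULL -> NULL
  - employee 6 (Grace): manager_id=NULL -> NULL
  - employee 7 (George): manager_id=NULL -> NULL
  - employee 8 (Hank): manager_id=5 -> Iris
  - employee 9 (Dana): manager_id=NULL -> NULL

SQL:
SELECT a.name, b.name AS department, c.name AS manager
FROM employees a
LEFT JOIN departments b ON a.dept_id = b.id
LEFT JOIN employees c ON a.manager_id = c.id

Result:
name   | department | manager
-------+------------+--------
Aaron  | Operations | NULL   
Bob    | Product    | Aaron  
Alice  | NULL       | Bob    
Mia    | Security   | Bob    
Iris   | Legal      | NULL   
Grace  | Security   | NULL   
George | Finance    | NULL   
Hank   | Operations | Iris   
Dana   | Operations | NULL   


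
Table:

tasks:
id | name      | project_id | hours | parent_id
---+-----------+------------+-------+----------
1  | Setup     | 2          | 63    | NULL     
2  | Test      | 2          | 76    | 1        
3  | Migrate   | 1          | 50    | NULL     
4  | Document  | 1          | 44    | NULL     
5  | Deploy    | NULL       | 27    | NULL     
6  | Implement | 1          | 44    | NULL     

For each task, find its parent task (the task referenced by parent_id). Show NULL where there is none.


This is a self-join: tasks is joined to a second copy of itself, matching each row's parent_id to another row's id. Use LEFT JOIN so rows with parent_id=NULL are kept.
  - task 1 (Setup): parent_id=NULL -> NULL
  - task 2 (Test): parent_id=1 -> Setup
  - task 3 (Migrate): parent_id=NULL -> NULL
  - task 4 (Document): parent_id=NULL -> NULL
  - task 5 (Deploy): parent_id=NULL -> NULL
  - task 6 (Implement): parent_id=NULL -> NULL

SQL:
SELECT a.name AS item, b.name AS parent
FROM tasks a
LEFT JOIN tasks b ON a.parent_id = b.id

Result:
item      | parent
----------+-------
Setup     | NULL  
Test      | Setup 
Migrate   | NULL  
Document  | NULL  
Deploy    | NULL  
Implement | NULL  


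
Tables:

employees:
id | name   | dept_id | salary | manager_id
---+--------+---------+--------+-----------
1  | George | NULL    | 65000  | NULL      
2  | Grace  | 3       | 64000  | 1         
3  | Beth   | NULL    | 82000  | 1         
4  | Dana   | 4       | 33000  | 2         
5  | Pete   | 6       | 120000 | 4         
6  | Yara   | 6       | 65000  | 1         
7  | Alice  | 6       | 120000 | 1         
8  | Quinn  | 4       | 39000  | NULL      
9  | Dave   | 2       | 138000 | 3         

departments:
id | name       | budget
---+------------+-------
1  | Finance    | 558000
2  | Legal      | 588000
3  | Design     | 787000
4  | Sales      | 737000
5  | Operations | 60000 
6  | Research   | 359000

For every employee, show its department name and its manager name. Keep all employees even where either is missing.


Two LEFT JOINs from the same base table employees: one to departments via dept_id, one to employees itself via manager_id. Both are LEFT so every employee is preserved.
Match against departments:
  - employee 1 (George): dept_id=NULL, no match -> kept with NULL
  - employee 2 (Grace): dept_id=3 -> matches Design
  - employee 3 (Beth): dept_id=NULL, no match -> kept with NULL
  - employee 4 (Dana): dept_id=4 -> matches Sales
  - employee 5 (Pete): dept_id=6 -> matches Research
  - employee 6 (Yara): dept_id=6 -> matches Research
  - employee 7 (Alice): dept_id=6 -> matches Research
  - employee 8 (Quinn): dept_id=4 -> matches Sales
  - employee 9 (Dave): dept_id=2 -> matches Legal
Match against employees (self):
  - employee 1 (George): manager_id=NULL -> NULL
  - employee 2 (Grace): manager_id=1 -> George
  - employee 3 (Beth): manager_id=1 -> George
  - employee 4 (Dana): manager_id=2 -> Grace
  - employee 5 (Pete): manager_id=4 -> Dana
  - employee 6 (Yara): manager_id=1 -> George
  - employee 7 (Alice): manager_id=1 -> George
  - employee 8 (Quinn): manager_id=NULL -> NULL
  - employee 9 (Dave): manager_id=3 -> Beth

SQL:
SELECT a.name, b.name AS department, c.name AS manager
FROM employees a
LEFT JOIN departments b ON a.dept_id = b.id
LEFT JOIN employees c ON a.manager_id = c.id

Result:
name   | department | manager
-------+------------+--------
George | NULL       | NULL   
Grace  | Design     | George 
Beth   | NULL       | George 
Dana   | Sales      | Grace  
Pete   | Research   | Dana   
Yara   | Research   | George 
Alice  | Research   | George 
Quinn  | Sales      | NULL   
Dave   | Legal      | Beth   


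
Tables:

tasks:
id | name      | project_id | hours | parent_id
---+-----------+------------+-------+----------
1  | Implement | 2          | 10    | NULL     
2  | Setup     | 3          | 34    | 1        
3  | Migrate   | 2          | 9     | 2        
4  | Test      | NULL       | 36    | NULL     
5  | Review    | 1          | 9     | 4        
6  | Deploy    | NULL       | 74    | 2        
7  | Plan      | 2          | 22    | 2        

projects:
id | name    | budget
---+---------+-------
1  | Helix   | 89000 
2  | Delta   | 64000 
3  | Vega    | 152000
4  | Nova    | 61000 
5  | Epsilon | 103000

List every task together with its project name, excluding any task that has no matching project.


INNER JOIN keeps only tasks rows whose project_id matches an id in projects. Walk through each task:
  - task 1 (Implement): project_id=2 -> matches Delta
  - task 2 (Setup): project_id=3 -> matches Vega
  - task 3 (Migrate): project_id=2 -> matches Delta
  - task 4 (Test): project_id=NULL, no match -> dropped
  - task 5 (Review): project_id=1 -> matches Helix
  - task 6 (Deploy): project_id=NULL, no match -> dropped
  - task 7 (Plan): project_id=2 -> matches Delta
So 2 of 7 rows are dropped.

SQL:
SELECT a.name, b.name AS project
FROM tasks a
INNER JOIN projects b ON a.project_id = b.id

Result:
name      | project
----------+--------
Implement | Delta  
Setup     | Vega   
Migrate   | Delta  
Review    | Helix  
Plan      | Delta  


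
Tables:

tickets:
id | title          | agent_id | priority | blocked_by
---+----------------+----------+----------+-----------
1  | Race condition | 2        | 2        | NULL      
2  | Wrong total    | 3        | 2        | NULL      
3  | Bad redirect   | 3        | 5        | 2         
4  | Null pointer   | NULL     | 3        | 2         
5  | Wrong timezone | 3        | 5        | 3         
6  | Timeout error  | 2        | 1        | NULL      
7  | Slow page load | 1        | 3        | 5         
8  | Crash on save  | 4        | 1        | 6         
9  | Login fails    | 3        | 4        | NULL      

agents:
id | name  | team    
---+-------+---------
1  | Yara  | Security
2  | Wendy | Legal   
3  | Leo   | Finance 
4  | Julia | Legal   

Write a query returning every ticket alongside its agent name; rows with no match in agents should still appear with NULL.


LEFT JOIN keeps every row from tickets (the left table); where agent_id has no match in agents, the agent columns become NULL. Walk through each ticket:
  - ticket 1 (Race condition): agent_id=2 -> matches Wendy
  - ticket 2 (Wrong total): agent_id=3 -> matches Leo
  - ticket 3 (Bad redirect): agent_id=3 -> matches Leo
  - ticket 4 (Null pointer): agent_id=NULL, no match -> kept with NULL
  - ticket 5 (Wrong timezone): agent_id=3 -> matches Leo
  - ticket 6 (Timeout error): agent_id=2 -> matches Wendy
  - ticket 7 (Slow page load): agent_id=1 -> matches Yara
  - ticket 8 (Crash on save): agent_id=4 -> matches Julia
  - ticket 9 (Login fails): agent_id=3 -> matches Leo
All 9 rows appear; 1 has NULL agent.

SQL:
SELECT a.title, b.name AS agent
FROM tickets a
LEFT JOIN agents b ON a.agent_id = b.id

Result:
title          | agent
---------------+------
Race condition | Wendy
Wrong total    | Leo  
Bad redirect   | Leo  
Null pointer   | NULL 
Wrong timezone | Leo  
Timeout error  | Wendy
Slow page load | Yara 
Crash on save  | Julia
Login fails    | Leo  


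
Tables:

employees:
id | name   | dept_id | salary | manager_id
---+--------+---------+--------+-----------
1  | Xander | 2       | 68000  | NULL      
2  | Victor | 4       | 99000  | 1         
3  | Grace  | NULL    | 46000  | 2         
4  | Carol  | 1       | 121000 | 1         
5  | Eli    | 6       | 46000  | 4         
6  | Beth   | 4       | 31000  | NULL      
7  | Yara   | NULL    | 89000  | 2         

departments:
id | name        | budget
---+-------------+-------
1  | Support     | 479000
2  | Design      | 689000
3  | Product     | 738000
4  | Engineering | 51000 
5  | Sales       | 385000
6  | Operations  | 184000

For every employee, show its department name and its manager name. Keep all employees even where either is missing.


Two LEFT JOINs from the same base table employees: one to departments via dept_id, one to employees itself via manager_id. Both are LEFT so every employee is preserved.
Match against departments:
  - employee 1 (Xander): dept_id=2 -> matches Design
  - employee 2 (Victor): dept_id=4 -> matches Engineering
  - employee 3 (Grace): dept_id=NULL, no match -> kept with NULL
  - employee 4 (Carol): dept_id=1 -> matches Support
  - employee 5 (Eli): dept_id=6 -> matches Operations
  - employee 6 (Beth): dept_id=4 -> matches Engineering
  - employee 7 (Yara): dept_id=NULL, no match -> kept with NULL
Match against employees (self):
  - employee 1 (Xander): manager_id=NULL -> NULL
  - employee 2 (Victor): manager_id=1 -> Xander
  - employee 3 (Grace): manager_id=2 -> Victor
  - employee 4 (Carol): manager_id=1 -> Xander
  - employee 5 (Eli): manager_id=4 -> Carol
  - employee 6 (Beth): manager_id=NULL -> NULL
  - employee 7 (Yara): manager_id=2 -> Victor

SQL:
SELECT a.name, b.name AS department, c.name AS manager
FROM employees a
LEFT JOIN departments b ON a.dept_id = b.id
LEFT JOIN employees c ON a.manager_id = c.id

Result:
name   | department  | manager
-------+-------------+--------
Xander | Design      | NULL   
Victor | Engineering | Xander 
Grace  | NULL        | Victor 
Carol  | Support     | Xander 
Eli    | Operations  | Carol  
Beth   | Engineering | NULL   
Yara   | NULL        | Victor 


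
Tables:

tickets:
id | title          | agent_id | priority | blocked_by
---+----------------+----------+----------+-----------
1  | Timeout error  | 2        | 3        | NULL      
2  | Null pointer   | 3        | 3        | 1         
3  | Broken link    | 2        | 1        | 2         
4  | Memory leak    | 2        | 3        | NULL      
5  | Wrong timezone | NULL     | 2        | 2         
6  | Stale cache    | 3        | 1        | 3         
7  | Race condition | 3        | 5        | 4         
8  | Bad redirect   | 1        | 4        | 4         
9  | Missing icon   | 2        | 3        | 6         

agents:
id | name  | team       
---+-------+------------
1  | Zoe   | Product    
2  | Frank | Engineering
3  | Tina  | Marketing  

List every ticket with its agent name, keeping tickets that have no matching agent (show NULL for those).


LEFT JOIN keeps every row from tickets (the left table); where agent_id has no match in agents, the agent columns become NULL. Walk through each ticket:
  - ticket 1 (Timeout error): agent_id=2 -> matches Frank
  - ticket 2 (Null pointer): agent_id=3 -> matches Tina
  - ticket 3 (Broken link): agent_id=2 -> matches Frank
  - ticket 4 (Memory leak): agent_id=2 -> matches Frank
  - ticket 5 (Wrong timezone): agent_id=NULL, no match -> kept with NULL
  - ticket 6 (Stale cache): agent_id=3 -> matches Tina
  - ticket 7 (Race condition): agent_id=3 -> matches Tina
  - ticket 8 (Bad redirect): agent_id=1 -> matches Zoe
  - ticket 9 (Missing icon): agent_id=2 -> matches Frank
All 9 rows appear; 1 has NULL agent.

SQL:
SELECT a.title, b.name AS agent
FROM tickets a
LEFT JOIN agents b ON a.agent_id = b.id

Result:
title          | agent
---------------+------
Timeout error  | Frank
Null pointer   | Tina 
Broken link    | Frank
Memory leak    | Frank
Wrong timezone | NULL 
Stale cache    | Tina 
Race condition | Tina 
Bad redirect   | Zoe  
Missing icon   | Frank


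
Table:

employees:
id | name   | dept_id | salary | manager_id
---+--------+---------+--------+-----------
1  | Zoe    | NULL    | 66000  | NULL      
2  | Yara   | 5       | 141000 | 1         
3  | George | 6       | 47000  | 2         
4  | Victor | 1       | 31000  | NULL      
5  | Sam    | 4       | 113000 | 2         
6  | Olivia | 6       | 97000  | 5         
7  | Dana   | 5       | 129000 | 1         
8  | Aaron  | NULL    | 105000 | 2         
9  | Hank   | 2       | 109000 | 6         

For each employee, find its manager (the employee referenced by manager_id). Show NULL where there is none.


This is a self-join: employees is joined to a second copy of itself, matching each row's manager_id to another row's id. Use LEFT JOIN so rows with manager_id=NULL are kept.
  - employee 1 (Zoe): manager_id=NULL -> NULL
  - employee 2 (Yara): manager_id=1 -> Zoe
  - employee 3 (George): manager_id=2 -> Yara
  - employee 4 (Victor): manager_id=NULL -> NULL
  - employee 5 (Sam): manager_id=2 -> Yara
  - employee 6 (Olivia): manager_id=5 -> Sam
  - employee 7 (Dana): manager_id=1 -> Zoe
  - employee 8 (Aaron): manager_id=2 -> Yara
  - employee 9 (Hank): manager_id=6 -> Olivia

SQL:
SELECT a.name AS item, b.name AS manager
FROM employees a
LEFT JOIN employees b ON a.manager_id = b.id

Result:
item   | manager
-------+--------
Zoe    | NULL   
Yara   | Zoe    
George | Yara   
Victor | NULL   
Sam    | Yara   
Olivia | Sam    
Dana   | Zoe    
Aaron  | Yara   
Hank   | Olivia 


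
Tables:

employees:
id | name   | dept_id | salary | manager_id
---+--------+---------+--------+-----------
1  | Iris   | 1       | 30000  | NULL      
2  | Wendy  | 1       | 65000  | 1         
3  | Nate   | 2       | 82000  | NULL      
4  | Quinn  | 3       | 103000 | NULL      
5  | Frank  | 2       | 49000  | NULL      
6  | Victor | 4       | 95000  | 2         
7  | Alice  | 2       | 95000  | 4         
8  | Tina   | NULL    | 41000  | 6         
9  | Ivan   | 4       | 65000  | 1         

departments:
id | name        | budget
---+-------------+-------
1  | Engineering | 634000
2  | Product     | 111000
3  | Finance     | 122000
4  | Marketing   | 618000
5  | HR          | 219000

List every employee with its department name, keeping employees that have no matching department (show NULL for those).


LEFT JOIN keeps every row from employees (the left table); where dept_id has no match in departments, the department columns become NULL. Walk through each employee:
  - employee 1 (Iris): dept_id=1 -> matches Engineering
  - employee 2 (Wendy): dept_id=1 -> matches Engineering
  - employee 3 (Nate): dept_id=2 -> matches Product
  - employee 4 (Quinn): dept_id=3 -> matches Finance
  - employee 5 (Frank): dept_id=2 -> matches Product
  - employee 6 (Victor): dept_id=4 -> matches Marketing
  - employee 7 (Alice): dept_id=2 -> matches Product
  - employee 8 (Tina): dept_id=NULL, no match -> kept with NULL
  - employee 9 (Ivan): dept_id=4 -> matches Marketing
All 9 rows appear; 1 has NULL department.

SQL:
SELECT a.name, b.name AS department
FROM employees a
LEFT JOIN departments b ON a.dept_id = b.id

Result:
name   | department 
-------+------------
Iris   | Engineering
Wendy  | Engineering
Nate   | Product    
Quinn  | Finance    
Frank  | Product    
Victor | Marketing  
Alice  | Product    
Tina   | NULL       
Ivan   | Marketing  


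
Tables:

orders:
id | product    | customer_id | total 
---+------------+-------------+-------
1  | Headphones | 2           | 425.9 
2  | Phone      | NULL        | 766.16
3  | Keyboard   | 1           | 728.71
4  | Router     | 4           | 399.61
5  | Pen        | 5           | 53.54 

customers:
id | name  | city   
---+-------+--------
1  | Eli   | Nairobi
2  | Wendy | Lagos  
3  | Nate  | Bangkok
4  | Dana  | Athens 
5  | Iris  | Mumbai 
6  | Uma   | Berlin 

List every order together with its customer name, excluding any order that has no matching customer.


INNER JOIN keeps only orders rows whose customer_id matches an id in customers. Walk through each order:
  - order 1 (Headphones): customer_id=2 -> matches Wendy
  - order 2 (Phone): customer_id=NULL, no match -> dropped
  - order 3 (Keyboard): customer_id=1 -> matches Eli
  - order 4 (Router): customer_id=4 -> matches Dana
  - order 5 (Pen): customer_id=5 -> matches Iris
So 1 of 5 rows is dropped.

SQL:
SELECT a.product, b.name AS customer
FROM orders a
INNER JOIN customers b ON a.customer_id = b.id

Result:
product    | customer
-----------+---------
Headphones | Wendy   
Keyboard   | Eli     
Router     | Dana    
Pen        | Iris    


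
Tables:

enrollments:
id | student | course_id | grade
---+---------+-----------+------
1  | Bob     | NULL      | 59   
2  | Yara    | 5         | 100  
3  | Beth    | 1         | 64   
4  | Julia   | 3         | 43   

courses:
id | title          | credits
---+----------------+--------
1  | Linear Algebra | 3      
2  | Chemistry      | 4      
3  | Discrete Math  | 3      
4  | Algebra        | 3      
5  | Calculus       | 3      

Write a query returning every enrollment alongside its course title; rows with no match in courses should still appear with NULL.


LEFT JOIN keeps every row from enrollments (the left table); where course_id has no match in courses, the course columns become NULL. Walk through each enrollment:
  - enrollment 1 (Bob): course_id=NULL, no match -> kept with NULL
  - enrollment 2 (Yara): course_id=5 -> matches Calculus
  - enrollment 3 (Beth): course_id=1 -> matches Linear Algebra
  - enrollment 4 (Julia): course_id=3 -> matches Discrete Math
All 4 rows appear; 1 has NULL course.

SQL:
SELECT a.student, b.title AS course
FROM enrollments a
LEFT JOIN courses b ON a.course_id = b.id

Result:
student | course        
--------+---------------
Bob     | NULL          
Yara    | Calculus      
Beth    | Linear Algebra
Julia   | Discrete Math 


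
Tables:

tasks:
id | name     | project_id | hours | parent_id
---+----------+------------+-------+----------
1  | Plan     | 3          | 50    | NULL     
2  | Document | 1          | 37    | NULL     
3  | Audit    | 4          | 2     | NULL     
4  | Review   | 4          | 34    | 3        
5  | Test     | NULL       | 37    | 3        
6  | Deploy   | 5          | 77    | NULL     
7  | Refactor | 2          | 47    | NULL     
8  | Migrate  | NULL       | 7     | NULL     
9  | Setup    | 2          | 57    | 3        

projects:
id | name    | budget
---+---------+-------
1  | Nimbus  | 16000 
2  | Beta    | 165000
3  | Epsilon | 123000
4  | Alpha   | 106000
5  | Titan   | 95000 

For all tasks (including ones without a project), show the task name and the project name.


LEFT JOIN keeps every row from tasks (the left table); where project_id has no match in projects, the project columns become NULL. Walk through each task:
  - task 1 (Plan): project_id=3 -> matches Epsilon
  - task 2 (Document): project_id=1 -> matches Nimbus
  - task 3 (Audit): project_id=4 -> matches Alpha
  - task 4 (Review): project_id=4 -> matches Alpha
  - task 5 (Test): project_id=NULL, no match -> kept with NULL
  - task 6 (Deploy): project_id=5 -> matches Titan
  - task 7 (Refactor): project_id=2 -> matches Beta
  - task 8 (Migrate): project_id=NULL, no match -> kept with NULL
  - task 9 (Setup): project_id=2 -> matches Beta
All 9 rows appear; 2 have NULL project.

SQL:
SELECT a.name, b.name AS project
FROM tasks a
LEFT JOIN projects b ON a.project_id = b.id

Result:
name     | project
---------+--------
Plan     | Epsilon
Document | Nimbus 
Audit    | Alpha  
Review   | Alpha  
Test     | NULL   
Deploy   | Titan  
Refactor | Beta   
Migrate  | NULL   
Setup    | Beta   


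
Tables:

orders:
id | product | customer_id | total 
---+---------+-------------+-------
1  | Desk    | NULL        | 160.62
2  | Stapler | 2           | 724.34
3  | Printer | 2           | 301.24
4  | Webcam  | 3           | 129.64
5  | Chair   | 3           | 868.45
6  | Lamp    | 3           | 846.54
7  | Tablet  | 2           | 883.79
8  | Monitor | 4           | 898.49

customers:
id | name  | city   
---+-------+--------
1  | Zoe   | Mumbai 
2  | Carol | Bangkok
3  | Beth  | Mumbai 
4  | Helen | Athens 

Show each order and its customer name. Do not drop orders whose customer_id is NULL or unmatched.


LEFT JOIN keeps every row from orders (the left table); where customer_id has no match in customers, the customer columns become NULL. Walk through each order:
  - order 1 (Desk): customer_id=NULL, no match -> kept with NULL
  - order 2 (Stapler): customer_id=2 -> matches Carol
  - order 3 (Printer): customer_id=2 -> matches Carol
  - order 4 (Webcam): customer_id=3 -> matches Beth
  - order 5 (Chair): customer_id=3 -> matches Beth
  - order 6 (Lamp): customer_id=3 -> matches Beth
  - order 7 (Tablet): customer_id=2 -> matches Carol
  - order 8 (Monitor): customer_id=4 -> matches Helen
All 8 rows appear; 1 has NULL customer.

SQL:
SELECT a.product, b.name AS customer
FROM orders a
LEFT JOIN customers b ON a.customer_id = b.id

Result:
product | customer
--------+---------
Desk    | NULL    
Stapler | Carol   
Printer | Carol   
Webcam  | Beth    
Chair   | Beth    
Lamp    | Beth    
Tablet  | Carol   
Monitor | Helen   


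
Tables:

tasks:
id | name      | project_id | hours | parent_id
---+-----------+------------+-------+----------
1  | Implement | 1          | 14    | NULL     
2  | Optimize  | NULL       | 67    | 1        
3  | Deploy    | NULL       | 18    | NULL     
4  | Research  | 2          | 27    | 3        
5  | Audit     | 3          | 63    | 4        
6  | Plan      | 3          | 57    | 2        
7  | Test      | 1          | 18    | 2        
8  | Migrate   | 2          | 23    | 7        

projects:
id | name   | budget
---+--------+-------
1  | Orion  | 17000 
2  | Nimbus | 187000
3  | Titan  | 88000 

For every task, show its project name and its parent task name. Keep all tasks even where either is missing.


Two LEFT JOINs from the same base table tasks: one to projects via project_id, one to tasks itself via parent_id. Both are LEFT so every task is preserved.
Match against projects:
  - task 1 (Implement): project_id=1 -> matches Orion
  - task 2 (Optimize): project_id=NULL, no match -> kept with NULL
  - task 3 (Deploy): project_id=NULL, no match -> kept with NULL
  - task 4 (Research): project_id=2 -> matches Nimbus
  - task 5 (Audit): project_id=3 -> matches Titan
  - task 6 (Plan): project_id=3 -> matches Titan
  - task 7 (Test): project_id=1 -> matches Orion
  - task 8 (Migrate): project_id=2 -> matches Nimbus
Match against tasks (self):
  - task 1 (Implement): parent_id=NULL -> NULL
  - task 2 (Optimize): parent_id=1 -> Implement
  - task 3 (Deploy): parent_id=NULL -> NULL
  - task 4 (Research): parent_id=3 -> Deploy
  - task 5 (Audit): parent_id=4 -> Research
  - task 6 (Plan): parent_id=2 -> Optimize
  - task 7 (Test): parent_id=2 -> Optimize
  - task 8 (Migrate): parent_id=7 -> Test

SQL:
SELECT a.name, b.name AS project, c.name AS parent
FROM tasks a
LEFT JOIN projects b ON a.project_id = b.id
LEFT JOIN tasks c ON a.parent_id = c.id

Result:
name      | project | parent   
----------+---------+----------
Implement | Orion   | NULL     
Optimize  | NULL    | Implement
Deploy    | NULL    | NULL     
Research  | Nimbus  | Deploy   
Audit     | Titan   | Research 
Plan      | Titan   | Optimize 
Test      | Orion   | Optimize 
Migrate   | Nimbus  | Test     


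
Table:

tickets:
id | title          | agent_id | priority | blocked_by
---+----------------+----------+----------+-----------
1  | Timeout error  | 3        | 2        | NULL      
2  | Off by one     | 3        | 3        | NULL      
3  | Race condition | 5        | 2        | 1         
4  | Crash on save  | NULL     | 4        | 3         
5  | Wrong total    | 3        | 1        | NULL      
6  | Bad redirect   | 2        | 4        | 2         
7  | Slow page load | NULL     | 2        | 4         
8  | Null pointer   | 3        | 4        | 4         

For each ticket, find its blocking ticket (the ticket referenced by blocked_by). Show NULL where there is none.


This is a self-join: tickets is joined to a second copy of itself, matching each row's blocked_by to another row's id. Use LEFT JOIN so rows with blocked_by=NULL are kept.
  - ticket 1 (Timeout error): blocked_by=NULL -> NULL
  - ticket 2 (Off by one): blocked_by=NULL -> NULL
  - ticket 3 (Race condition): blocked_by=1 -> Timeout error
  - ticket 4 (Crash on save): blocked_by=3 -> Race condition
  - ticket 5 (Wrong total): blocked_by=NULL -> NULL
  - ticket 6 (Bad redirect): blocked_by=2 -> Off by one
  - ticket 7 (Slow page load): blocked_by=4 -> Crash on save
  - ticket 8 (Null pointer): blocked_by=4 -> Crash on save

SQL:
SELECT a.title AS item, b.title AS blocked_by
FROM tickets a
LEFT JOIN tickets b ON a.blocked_by = b.id

Result:
item           | blocked_by    
---------------+---------------
Timeout error  | NULL          
Off by one     | NULL          
Race condition | Timeout error 
Crash on save  | Race condition
Wrong total    | NULL          
Bad redirect   | Off by one    
Slow page load | Crash on save 
Null pointer   | Crash on save 


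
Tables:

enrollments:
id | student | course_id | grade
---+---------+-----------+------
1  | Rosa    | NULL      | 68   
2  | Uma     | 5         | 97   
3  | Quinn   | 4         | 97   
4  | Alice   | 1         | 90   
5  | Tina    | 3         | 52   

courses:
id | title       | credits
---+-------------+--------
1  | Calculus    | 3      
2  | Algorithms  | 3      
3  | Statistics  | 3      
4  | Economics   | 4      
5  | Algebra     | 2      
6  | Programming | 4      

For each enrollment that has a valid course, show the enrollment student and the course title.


INNER JOIN keeps only enrollments rows whose course_id matches an id in courses. Walk through each enrollment:
  - enrollment 1 (Rosa): course_id=NULL, no match -> dropped
  - enrollment 2 (Uma): course_id=5 -> matches Algebra
  - enrollment 3 (Quinn): course_id=4 -> matches Economics
  - enrollment 4 (Alice): course_id=1 -> matches Calculus
  - enrollment 5 (Tina): course_id=3 -> matches Statistics
So 1 of 5 rows is dropped.

SQL:
SELECT a.student, b.title AS course
FROM enrollments a
INNER JOIN courses b ON a.course_id = b.id

Result:
student | course    
--------+-----------
Uma     | Algebra   
Quinn   | Economics 
Alice   | Calculus  
Tina    | Statistics


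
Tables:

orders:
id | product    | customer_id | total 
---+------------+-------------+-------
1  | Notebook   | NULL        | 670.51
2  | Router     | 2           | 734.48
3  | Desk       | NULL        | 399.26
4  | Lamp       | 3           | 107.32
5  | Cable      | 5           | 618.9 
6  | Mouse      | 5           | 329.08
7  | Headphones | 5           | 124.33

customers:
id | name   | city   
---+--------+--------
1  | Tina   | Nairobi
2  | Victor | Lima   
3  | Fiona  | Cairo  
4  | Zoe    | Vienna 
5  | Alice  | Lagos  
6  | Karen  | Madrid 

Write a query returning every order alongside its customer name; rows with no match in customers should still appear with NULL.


LEFT JOIN keeps every row from orders (the left table); where customer_id has no match in customers, the customer columns become NULL. Walk through each order:
  - order 1 (Notebook): customer_id=NULL, no match -> kept with NULL
  - order 2 (Router): customer_id=2 -> matches Victor
  - order 3 (Desk): customer_id=NULL, no match -> kept with NULL
  - order 4 (Lamp): customer_id=3 -> matches Fiona
  - order 5 (Cable): customer_id=5 -> matches Alice
  - order 6 (Mouse): customer_id=5 -> matches Alice
  - order 7 (Headphones): customer_id=5 -> matches Alice
All 7 rows appear; 2 have NULL customer.

SQL:
SELECT a.product, b.name AS customer
FROM orders a
LEFT JOIN customers b ON a.customer_id = b.id

Result:
product    | customer
-----------+---------
Notebook   | NULL    
Router     | Victor  
Desk       | NULL    
Lamp       | Fiona   
Cable      | Alice   
Mouse      | Alice   
Headphones | Alice   


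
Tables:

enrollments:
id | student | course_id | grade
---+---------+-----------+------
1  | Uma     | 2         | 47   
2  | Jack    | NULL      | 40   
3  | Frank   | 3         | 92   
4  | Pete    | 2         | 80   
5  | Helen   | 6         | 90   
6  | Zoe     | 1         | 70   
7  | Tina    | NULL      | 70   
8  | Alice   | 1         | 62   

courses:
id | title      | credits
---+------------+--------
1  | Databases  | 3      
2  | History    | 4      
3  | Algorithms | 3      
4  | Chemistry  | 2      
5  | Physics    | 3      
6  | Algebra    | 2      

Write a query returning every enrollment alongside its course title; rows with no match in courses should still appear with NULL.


LEFT JOIN keeps every row from enrollments (the left table); where course_id has no match in courses, the course columns become NULL. Walk through each enrollment:
  - enrollment 1 (Uma): course_id=2 -> matches History
  - enrollment 2 (Jack): course_id=NULL, no match -> kept with NULL
  - enrollment 3 (Frank): course_id=3 -> matches Algorithms
  - enrollment 4 (Pete): course_id=2 -> matches History
  - enrollment 5 (Helen): course_id=6 -> matches Algebra
  - enrollment 6 (Zoe): course_id=1 -> matches Databases
  - enrollment 7 (Tina): course_id=NULL, no match -> kept with NULL
  - enrollment 8 (Alice): course_id=1 -> matches Databases
All 8 rows appear; 2 have NULL course.

SQL:
SELECT a.student, b.title AS course
FROM enrollments a
LEFT JOIN courses b ON a.course_id = b.id

Result:
student | course    
--------+-----------
Uma     | History   
Jack    | NULL      
Frank   | Algorithms
Pete    | History   
Helen   | Algebra   
Zoe     | Databases 
Tina    | NULL      
Alice   | Databases 


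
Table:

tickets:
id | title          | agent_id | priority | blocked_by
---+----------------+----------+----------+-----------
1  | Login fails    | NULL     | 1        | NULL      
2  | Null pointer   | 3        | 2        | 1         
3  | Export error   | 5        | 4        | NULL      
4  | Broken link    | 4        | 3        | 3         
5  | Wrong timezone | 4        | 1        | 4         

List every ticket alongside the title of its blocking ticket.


This is a self-join: tickets is joined to a second copy of itself, matching each row's blocked_by to another row's id. Use LEFT JOIN so rows with blocked_by=NULL are kept.
  - ticket 1 (Login fails): blocked_by=NULL -> NULL
  - ticket 2 (Null pointer): blocked_by=1 -> Login fails
  - ticket 3 (Export error): blocked_by=NULL -> NULL
  - ticket 4 (Broken link): blocked_by=3 -> Export error
  - ticket 5 (Wrong timezone): blocked_by=4 -> Broken link

SQL:
SELECT a.title AS item, b.title AS blocked_by
FROM tickets a
LEFT JOIN tickets b ON a.blocked_by = b.id

Result:
item           | blocked_by  
---------------+-------------
Login fails    | NULL        
Null pointer   | Login fails 
Export error   | NULL        
Broken link    | Export error
Wrong timezone | Broken link 


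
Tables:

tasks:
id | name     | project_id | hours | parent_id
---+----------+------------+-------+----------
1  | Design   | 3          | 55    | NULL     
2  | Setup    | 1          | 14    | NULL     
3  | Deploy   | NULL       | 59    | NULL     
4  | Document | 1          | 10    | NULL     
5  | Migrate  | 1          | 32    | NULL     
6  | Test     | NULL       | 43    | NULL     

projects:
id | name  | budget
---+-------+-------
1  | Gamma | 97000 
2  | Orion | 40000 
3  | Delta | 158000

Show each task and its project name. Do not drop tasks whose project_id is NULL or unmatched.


LEFT JOIN keeps every row from tasks (the left table); where project_id has no match in projects, the project columns become NULL. Walk through each task:
  - task 1 (Design): project_id=3 -> matches Delta
  - task 2 (Setup): project_id=1 -> matches Gamma
  - task 3 (Deploy): project_id=NULL, no match -> kept with NULL
  - task 4 (Document): project_id=1 -> matches Gamma
  - task 5 (Migrate): project_id=1 -> matches Gamma
  - task 6 (Test): project_id=NULL, no match -> kept with NULL
All 6 rows appear; 2 have NULL project.

SQL:
SELECT a.name, b.name AS project
FROM tasks a
LEFT JOIN projects b ON a.project_id = b.id

Result:
name     | project
---------+--------
Design   | Delta  
Setup    | Gamma  
Deploy   | NULL   
Document | Gamma  
Migrate  | Gamma  
Test     | NULL   


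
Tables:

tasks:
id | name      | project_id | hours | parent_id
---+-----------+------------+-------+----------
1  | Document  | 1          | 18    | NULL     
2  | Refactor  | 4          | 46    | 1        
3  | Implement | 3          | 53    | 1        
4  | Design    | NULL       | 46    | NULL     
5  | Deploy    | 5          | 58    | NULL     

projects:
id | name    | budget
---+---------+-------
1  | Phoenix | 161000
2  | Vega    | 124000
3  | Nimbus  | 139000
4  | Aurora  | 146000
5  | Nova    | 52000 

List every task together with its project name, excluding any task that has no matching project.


INNER JOIN keeps only tasks rows whose project_id matches an id in projects. Walk through each task:
  - task 1 (Document): project_id=1 -> matches Phoenix
  - task 2 (Refactor): project_id=4 -> matches Aurora
  - task 3 (Implement): project_id=3 -> matches Nimbus
  - task 4 (Design): project_id=NULL, no match -> dropped
  - task 5 (Deploy): project_id=5 -> matches Nova
So 1 of 5 rows is dropped.

SQL:
SELECT a.name, b.name AS project
FROM tasks a
INNER JOIN projects b ON a.project_id = b.id

Result:
name      | project
----------+--------
Document  | Phoenix
Refactor  | Aurora 
Implement | Nimbus 
Deploy    | Nova   


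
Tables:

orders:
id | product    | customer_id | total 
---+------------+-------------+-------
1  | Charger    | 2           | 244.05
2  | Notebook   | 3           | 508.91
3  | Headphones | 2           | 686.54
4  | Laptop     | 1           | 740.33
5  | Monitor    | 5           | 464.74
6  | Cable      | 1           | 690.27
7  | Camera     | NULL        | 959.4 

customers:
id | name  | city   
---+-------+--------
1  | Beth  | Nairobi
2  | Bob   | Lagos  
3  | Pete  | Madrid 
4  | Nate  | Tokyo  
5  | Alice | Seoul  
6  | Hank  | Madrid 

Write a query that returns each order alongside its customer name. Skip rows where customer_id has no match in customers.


INNER JOIN keeps only orders rows whose customer_id matches an id in customers. Walk through each order:
  - order 1 (Charger): customer_id=2 -> matches Bob
  - order 2 (Notebook): customer_id=3 -> matches Pete
  - order 3 (Headphones): customer_id=2 -> matches Bob
  - order 4 (Laptop): customer_id=1 -> matches Beth
  - order 5 (Monitor): customer_id=5 -> matches Alice
  - order 6 (Cable): customer_id=1 -> matches Beth
  - order 7 (Camera): customer_id=NULL, no match -> dropped
So 1 of 7 rows is dropped.

SQL:
SELECT a.product, b.name AS customer
FROM orders a
INNER JOIN customers b ON a.customer_id = b.id

Result:
product    | customer
-----------+---------
Charger    | Bob     
Notebook   | Pete    
Headphones | Bob     
Laptop     | Beth    
Monitor    | Alice   
Cable      | Beth    


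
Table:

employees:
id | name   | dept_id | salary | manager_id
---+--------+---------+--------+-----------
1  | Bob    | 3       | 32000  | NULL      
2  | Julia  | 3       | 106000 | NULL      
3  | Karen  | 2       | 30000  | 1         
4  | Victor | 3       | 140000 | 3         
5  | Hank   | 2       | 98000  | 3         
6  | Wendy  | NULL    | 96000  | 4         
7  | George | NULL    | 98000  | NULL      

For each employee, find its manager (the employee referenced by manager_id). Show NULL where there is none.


This is a self-join: employees is joined to a second copy of itself, matching each row's manager_id to another row's id. Use LEFT JOIN so rows with manager_id=NULL are kept.
  - employee 1 (Bob): manager_id=NULL -> NULL
  - employee 2 (Julia): manager_id=NULL -> NULL
  - employee 3 (Karen): manager_id=1 -> Bob
  - employee 4 (Victor): manager_id=3 -> Karen
  - employee 5 (Hank): manager_id=3 -> Karen
  - employee 6 (Wendy): manager_id=4 -> Victor
  - employee 7 (George): manager_id=NULL -> NULL

SQL:
SELECT a.name AS item, b.name AS manager
FROM employees a
LEFT JOIN employees b ON a.manager_id = b.id

Result:
item   | manager
-------+--------
Bob    | NULL   
Julia  | NULL   
Karen  | Bob    
Victor | Karen  
Hank   | Karen  
Wendy  | Victor 
George | NULL   


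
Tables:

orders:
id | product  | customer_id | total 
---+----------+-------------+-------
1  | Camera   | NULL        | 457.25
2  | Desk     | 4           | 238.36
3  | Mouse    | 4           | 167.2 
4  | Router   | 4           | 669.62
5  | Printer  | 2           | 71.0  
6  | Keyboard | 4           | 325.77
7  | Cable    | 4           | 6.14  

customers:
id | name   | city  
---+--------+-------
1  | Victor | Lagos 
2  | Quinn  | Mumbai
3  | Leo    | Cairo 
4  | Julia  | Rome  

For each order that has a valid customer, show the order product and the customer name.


INNER JOIN keeps only orders rows whose customer_id matches an id in customers. Walk through each order:
  - order 1 (Camera): customer_id=NULL, no match -> dropped
  - order 2 (Desk): customer_id=4 -> matches Julia
  - order 3 (Mouse): customer_id=4 -> matches Julia
  - order 4 (Router): customer_id=4 -> matches Julia
  - order 5 (Printer): customer_id=2 -> matches Quinn
  - order 6 (Keyboard): customer_id=4 -> matches Julia
  - order 7 (Cable): customer_id=4 -> matches Julia
So 1 of 7 rows is dropped.

SQL:
SELECT a.product, b.name AS customer
FROM orders a
INNER JOIN customers b ON a.customer_id = b.id

Result:
product  | customer
---------+---------
Desk     | Julia   
Mouse    | Julia   
Router   | Julia   
Printer  | Quinn   
Keyboard | Julia   
Cable    | Julia   


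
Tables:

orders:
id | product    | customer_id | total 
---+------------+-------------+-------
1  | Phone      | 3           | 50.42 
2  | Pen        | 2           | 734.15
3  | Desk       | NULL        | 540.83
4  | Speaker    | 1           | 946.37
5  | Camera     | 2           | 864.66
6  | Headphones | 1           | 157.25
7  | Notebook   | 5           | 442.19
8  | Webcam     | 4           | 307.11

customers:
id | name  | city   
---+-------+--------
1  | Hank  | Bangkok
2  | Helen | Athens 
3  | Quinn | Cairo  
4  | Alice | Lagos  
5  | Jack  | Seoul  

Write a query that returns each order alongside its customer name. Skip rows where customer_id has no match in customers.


INNER JOIN keeps only orders rows whose customer_id matches an id in customers. Walk through each order:
  - order 1 (Phone): customer_id=3 -> matches Quinn
  - order 2 (Pen): customer_id=2 -> matches Helen
  - order 3 (Desk): customer_id=NULL, no match -> dropped
  - order 4 (Speaker): customer_id=1 -> matches Hank
  - order 5 (Camera): customer_id=2 -> matches Helen
  - order 6 (Headphones): customer_id=1 -> matches Hank
  - order 7 (Notebook): customer_id=5 -> matches Jack
  - order 8 (Webcam): customer_id=4 -> matches Alice
So 1 of 8 rows is dropped.

SQL:
SELECT a.product, b.name AS customer
FROM orders a
INNER JOIN customers b ON a.customer_id = b.id

Result:
product    | customer
-----------+---------
Phone      | Quinn   
Pen        | Helen   
Speaker    | Hank    
Camera     | Helen   
Headphones | Hank    
Notebook   | Jack    
Webcam     | Alice   
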